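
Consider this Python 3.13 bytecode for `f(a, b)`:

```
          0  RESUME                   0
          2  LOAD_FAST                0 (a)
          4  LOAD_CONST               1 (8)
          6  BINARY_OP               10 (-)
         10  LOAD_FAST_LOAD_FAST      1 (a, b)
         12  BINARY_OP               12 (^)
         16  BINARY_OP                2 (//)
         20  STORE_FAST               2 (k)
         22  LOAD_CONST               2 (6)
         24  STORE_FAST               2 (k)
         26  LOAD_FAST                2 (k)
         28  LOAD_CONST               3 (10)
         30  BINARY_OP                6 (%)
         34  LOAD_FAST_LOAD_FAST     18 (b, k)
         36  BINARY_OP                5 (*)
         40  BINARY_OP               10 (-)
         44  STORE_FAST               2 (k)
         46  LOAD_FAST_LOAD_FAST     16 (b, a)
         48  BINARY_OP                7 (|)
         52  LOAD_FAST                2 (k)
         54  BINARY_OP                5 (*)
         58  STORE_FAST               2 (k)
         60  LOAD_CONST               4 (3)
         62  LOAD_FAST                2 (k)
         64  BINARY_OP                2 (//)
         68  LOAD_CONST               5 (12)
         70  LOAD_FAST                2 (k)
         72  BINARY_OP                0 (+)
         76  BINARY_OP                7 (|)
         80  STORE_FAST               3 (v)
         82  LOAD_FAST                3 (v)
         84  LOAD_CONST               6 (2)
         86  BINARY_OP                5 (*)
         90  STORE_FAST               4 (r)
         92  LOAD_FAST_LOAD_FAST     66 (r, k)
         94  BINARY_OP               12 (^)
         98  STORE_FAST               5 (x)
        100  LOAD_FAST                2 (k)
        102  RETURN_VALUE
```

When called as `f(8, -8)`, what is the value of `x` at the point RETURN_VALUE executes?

LOAD_FAST a → push 8. Stack: [8]
LOAD_CONST → push 8. Stack: [8, 8]
BINARY_OP - → 8 - 8 = 0. Stack: [0]
LOAD_FAST_LOAD_FAST a,b → push 8,-8. Stack: [0, 8, -8]
BINARY_OP ^ → 8 ^ -8 = -16. Stack: [0, -16]
BINARY_OP // → 0 // -16 = 0. Stack: [0]
STORE_FAST k → k=0. Stack: []
LOAD_CONST → push 6. Stack: [6]
STORE_FAST k → k=6. Stack: []
LOAD_FAST k → push 6. Stack: [6]
LOAD_CONST → push 10. Stack: [6, 10]
BINARY_OP % → 6 % 10 = 6. Stack: [6]
LOAD_FAST_LOAD_FAST b,k → push -8,6. Stack: [6, -8, 6]
BINARY_OP * → -8 * 6 = -48. Stack: [6, -48]
BINARY_OP - → 6 - -48 = 54. Stack: [54]
STORE_FAST k → k=54. Stack: []
LOAD_FAST_LOAD_FAST b,a → push -8,8. Stack: [-8, 8]
BINARY_OP | → -8 | 8 = -8. Stack: [-8]
LOAD_FAST k → push 54. Stack: [-8, 54]
BINARY_OP * → -8 * 54 = -432. Stack: [-432]
STORE_FAST k → k=-432. Stack: []
LOAD_CONST → push 3. Stack: [3]
LOAD_FAST k → push -432. Stack: [3, -432]
BINARY_OP // → 3 // -432 = -1. Stack: [-1]
LOAD_CONST → push 12. Stack: [-1, 12]
LOAD_FAST k → push -432. Stack: [-1, 12, -432]
BINARY_OP + → 12 + -432 = -420. Stack: [-1, -420]
BINARY_OP | → -1 | -420 = -1. Stack: [-1]
STORE_FAST v → v=-1. Stack: []
LOAD_FAST v → push -1. Stack: [-1]
LOAD_CONST → push 2. Stack: [-1, 2]
BINARY_OP * → -1 * 2 = -2. Stack: [-2]
STORE_FAST r → r=-2. Stack: []
LOAD_FAST_LOAD_FAST r,k → push -2,-432. Stack: [-2, -432]
BINARY_OP ^ → -2 ^ -432 = 430. Stack: [430]
STORE_FAST x → x=430. Stack: []
LOAD_FAST k → push -432. Stack: [-432]
RETURN_VALUE → return -432.

430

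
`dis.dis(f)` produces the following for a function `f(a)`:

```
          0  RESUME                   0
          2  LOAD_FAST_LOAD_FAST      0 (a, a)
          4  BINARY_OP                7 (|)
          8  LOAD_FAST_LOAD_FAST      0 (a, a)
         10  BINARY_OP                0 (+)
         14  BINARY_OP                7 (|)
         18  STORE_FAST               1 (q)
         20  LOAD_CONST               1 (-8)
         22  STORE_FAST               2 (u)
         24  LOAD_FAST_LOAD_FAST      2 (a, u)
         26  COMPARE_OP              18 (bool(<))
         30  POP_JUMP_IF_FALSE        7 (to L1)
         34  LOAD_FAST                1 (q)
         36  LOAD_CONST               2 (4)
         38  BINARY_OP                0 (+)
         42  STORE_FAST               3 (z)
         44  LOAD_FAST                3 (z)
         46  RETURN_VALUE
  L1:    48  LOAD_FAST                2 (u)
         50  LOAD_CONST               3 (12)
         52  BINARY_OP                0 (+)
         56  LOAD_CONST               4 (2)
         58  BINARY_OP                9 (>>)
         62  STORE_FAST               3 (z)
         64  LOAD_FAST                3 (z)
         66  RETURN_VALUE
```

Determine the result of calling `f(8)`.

LOAD_FAST_LOAD_FAST a,a → push 8,8. Stack: [8, 8]
BINARY_OP | → 8 | 8 = 8. Stack: [8]
LOAD_FAST_LOAD_FAST a,a → push 8,8. Stack: [8, 8, 8]
BINARY_OP + → 8 + 8 = 16. Stack: [8, 16]
BINARY_OP | → 8 | 16 = 24. Stack: [24]
STORE_FAST q → q=24. Stack: []
LOAD_CONST → push -8. Stack: [-8]
STORE_FAST u → u=-8. Stack: []
LOAD_FAST_LOAD_FAST a,u → push 8,-8. Stack: [8, -8]
COMPARE_OP bool(<) → 8 vs -8 = False. Stack: [False]
POP_JUMP_IF_FALSE → pop False; jump. Stack: []
LOAD_FAST u → push -8. Stack: [-8]
LOAD_CONST → push 12. Stack: [-8, 12]
BINARY_OP + → -8 + 12 = 4. Stack: [4]
LOAD_CONST → push 2. Stack: [4, 2]
BINARY_OP >> → 4 >> 2 = 1. Stack: [1]
STORE_FAST z → z=1. Stack: []
LOAD_FAST z → push 1. Stack: [1]
RETURN_VALUE → return 1.

1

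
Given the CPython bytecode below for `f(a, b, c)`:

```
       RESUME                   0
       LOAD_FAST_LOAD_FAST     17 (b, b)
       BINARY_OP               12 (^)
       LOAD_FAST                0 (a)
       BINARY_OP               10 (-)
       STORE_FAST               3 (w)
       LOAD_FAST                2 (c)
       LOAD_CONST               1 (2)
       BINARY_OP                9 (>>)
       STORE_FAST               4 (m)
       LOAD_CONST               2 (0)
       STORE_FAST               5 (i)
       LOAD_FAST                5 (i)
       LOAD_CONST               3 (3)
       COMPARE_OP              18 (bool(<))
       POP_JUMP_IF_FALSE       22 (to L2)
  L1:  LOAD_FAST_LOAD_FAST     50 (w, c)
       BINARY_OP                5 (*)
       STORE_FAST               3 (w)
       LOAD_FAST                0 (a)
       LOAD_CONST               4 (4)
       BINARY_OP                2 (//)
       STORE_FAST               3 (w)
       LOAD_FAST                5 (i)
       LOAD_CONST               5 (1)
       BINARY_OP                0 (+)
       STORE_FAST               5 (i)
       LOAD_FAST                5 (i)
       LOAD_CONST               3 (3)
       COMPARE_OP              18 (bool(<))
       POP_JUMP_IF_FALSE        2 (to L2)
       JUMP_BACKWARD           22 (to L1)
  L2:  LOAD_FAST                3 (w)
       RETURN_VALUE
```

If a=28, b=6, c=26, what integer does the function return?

7

LOAD_FAST_LOAD_FAST b,b → push 6,6. Stack: [6, 6]
BINARY_OP ^ → 6 ^ 6 = 0. Stack: [0]
LOAD_FAST a → push 28. Stack: [0, 28]
BINARY_OP - → 0 - 28 = -28. Stack: [-28]
STORE_FAST w → w=-28. Stack: []
LOAD_FAST c → push 26. Stack: [26]
LOAD_CONST → push 2. Stack: [26, 2]
BINARY_OP >> → 26 >> 2 = 6. Stack: [6]
STORE_FAST m → m=6. Stack: []
LOAD_CONST → push 0. Stack: [0]
STORE_FAST i → i=0. Stack: []
LOAD_FAST i → push 0. Stack: [0]
LOAD_CONST → push 3. Stack: [0, 3]
COMPARE_OP bool(<) → 0 vs 3 = True. Stack: [True]
POP_JUMP_IF_FALSE → pop True; no jump. Stack: []
LOAD_FAST_LOAD_FAST w,c → push -28,26. Stack: [-28, 26]
BINARY_OP * → -28 * 26 = -728. Stack: [-728]
STORE_FAST w → w=-728. Stack: []
LOAD_FAST a → push 28. Stack: [28]
LOAD_CONST → push 4. Stack: [28, 4]
BINARY_OP // → 28 // 4 = 7. Stack: [7]
STORE_FAST w → w=7. Stack: []
LOAD_FAST i → push 0. Stack: [0]
LOAD_CONST → push 1. Stack: [0, 1]
BINARY_OP + → 0 + 1 = 1. Stack: [1]
STORE_FAST i → i=1. Stack: []
LOAD_FAST i → push 1. Stack: [1]
LOAD_CONST → push 3. Stack: [1, 3]
COMPARE_OP bool(<) → 1 vs 3 = True. Stack: [True]
POP_JUMP_IF_FALSE → pop True; no jump. Stack: []
LOAD_FAST_LOAD_FAST w,c → push 7,26. Stack: [7, 26]
BINARY_OP * → 7 * 26 = 182. Stack: [182]
STORE_FAST w → w=182. Stack: []
LOAD_FAST a → push 28. Stack: [28]
LOAD_CONST → push 4. Stack: [28, 4]
BINARY_OP // → 28 // 4 = 7. Stack: [7]
STORE_FAST w → w=7. Stack: []
LOAD_FAST i → push 1. Stack: [1]
LOAD_CONST → push 1. Stack: [1, 1]
BINARY_OP + → 1 + 1 = 2. Stack: [2]
STORE_FAST i → i=2. Stack: []
LOAD_FAST i → push 2. Stack: [2]
LOAD_CONST → push 3. Stack: [2, 3]
COMPARE_OP bool(<) → 2 vs 3 = True. Stack: [True]
POP_JUMP_IF_FALSE → pop True; no jump. Stack: []
LOAD_FAST_LOAD_FAST w,c → push 7,26. Stack: [7, 26]
BINARY_OP * → 7 * 26 = 182. Stack: [182]
STORE_FAST w → w=182. Stack: []
LOAD_FAST a → push 28. Stack: [28]
LOAD_CONST → push 4. Stack: [28, 4]
BINARY_OP // → 28 // 4 = 7. Stack: [7]
STORE_FAST w → w=7. Stack: []
LOAD_FAST i → push 2. Stack: [2]
LOAD_CONST → push 1. Stack: [2, 1]
BINARY_OP + → 2 + 1 = 3. Stack: [3]
STORE_FAST i → i=3. Stack: []
LOAD_FAST i → push 3. Stack: [3]
LOAD_CONST → push 3. Stack: [3, 3]
COMPARE_OP bool(<) → 3 vs 3 = False. Stack: [False]
POP_JUMP_IF_FALSE → pop False; jump. Stack: []
LOAD_FAST w → push 7. Stack: [7]
RETURN_VALUE → return 7.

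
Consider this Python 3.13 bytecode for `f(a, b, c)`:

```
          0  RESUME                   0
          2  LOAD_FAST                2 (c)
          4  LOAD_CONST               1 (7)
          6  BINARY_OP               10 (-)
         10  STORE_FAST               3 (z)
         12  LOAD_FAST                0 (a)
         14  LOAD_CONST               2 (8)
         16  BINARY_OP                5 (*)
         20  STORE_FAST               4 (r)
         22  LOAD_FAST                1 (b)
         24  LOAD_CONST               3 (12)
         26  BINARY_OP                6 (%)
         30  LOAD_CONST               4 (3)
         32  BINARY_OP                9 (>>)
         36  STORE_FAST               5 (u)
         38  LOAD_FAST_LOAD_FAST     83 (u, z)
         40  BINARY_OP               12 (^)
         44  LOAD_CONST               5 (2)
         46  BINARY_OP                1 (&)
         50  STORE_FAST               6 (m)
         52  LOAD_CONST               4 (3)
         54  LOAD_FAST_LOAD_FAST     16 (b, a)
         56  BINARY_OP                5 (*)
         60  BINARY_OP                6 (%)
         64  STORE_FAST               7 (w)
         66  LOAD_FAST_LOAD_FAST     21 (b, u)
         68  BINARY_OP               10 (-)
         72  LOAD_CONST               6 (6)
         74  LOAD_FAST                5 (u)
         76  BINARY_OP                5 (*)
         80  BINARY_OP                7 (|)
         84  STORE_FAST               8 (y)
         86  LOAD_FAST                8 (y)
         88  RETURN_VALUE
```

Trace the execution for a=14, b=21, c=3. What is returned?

LOAD_FAST c → push 3. Stack: [3]
LOAD_CONST → push 7. Stack: [3, 7]
BINARY_OP - → 3 - 7 = -4. Stack: [-4]
STORE_FAST z → z=-4. Stack: []
LOAD_FAST a → push 14. Stack: [14]
LOAD_CONST → push 8. Stack: [14, 8]
BINARY_OP * → 14 * 8 = 112. Stack: [112]
STORE_FAST r → r=112. Stack: []
LOAD_FAST b → push 21. Stack: [21]
LOAD_CONST → push 12. Stack: [21, 12]
BINARY_OP % → 21 % 12 = 9. Stack: [9]
LOAD_CONST → push 3. Stack: [9, 3]
BINARY_OP >> → 9 >> 3 = 1. Stack: [1]
STORE_FAST u → u=1. Stack: []
LOAD_FAST_LOAD_FAST u,z → push 1,-4. Stack: [1, -4]
BINARY_OP ^ → 1 ^ -4 = -3. Stack: [-3]
LOAD_CONST → push 2. Stack: [-3, 2]
BINARY_OP & → -3 & 2 = 0. Stack: [0]
STORE_FAST m → m=0. Stack: []
LOAD_CONST → push 3. Stack: [3]
LOAD_FAST_LOAD_FAST b,a → push 21,14. Stack: [3, 21, 14]
BINARY_OP * → 21 * 14 = 294. Stack: [3, 294]
BINARY_OP % → 3 % 294 = 3. Stack: [3]
STORE_FAST w → w=3. Stack: []
LOAD_FAST_LOAD_FAST b,u → push 21,1. Stack: [21, 1]
BINARY_OP - → 21 - 1 = 20. Stack: [20]
LOAD_CONST → push 6. Stack: [20, 6]
LOAD_FAST u → push 1. Stack: [20, 6, 1]
BINARY_OP * → 6 * 1 = 6. Stack: [20, 6]
BINARY_OP | → 20 | 6 = 22. Stack: [22]
STORE_FAST y → y=22. Stack: []
LOAD_FAST y → push 22. Stack: [22]
RETURN_VALUE → return 22.

22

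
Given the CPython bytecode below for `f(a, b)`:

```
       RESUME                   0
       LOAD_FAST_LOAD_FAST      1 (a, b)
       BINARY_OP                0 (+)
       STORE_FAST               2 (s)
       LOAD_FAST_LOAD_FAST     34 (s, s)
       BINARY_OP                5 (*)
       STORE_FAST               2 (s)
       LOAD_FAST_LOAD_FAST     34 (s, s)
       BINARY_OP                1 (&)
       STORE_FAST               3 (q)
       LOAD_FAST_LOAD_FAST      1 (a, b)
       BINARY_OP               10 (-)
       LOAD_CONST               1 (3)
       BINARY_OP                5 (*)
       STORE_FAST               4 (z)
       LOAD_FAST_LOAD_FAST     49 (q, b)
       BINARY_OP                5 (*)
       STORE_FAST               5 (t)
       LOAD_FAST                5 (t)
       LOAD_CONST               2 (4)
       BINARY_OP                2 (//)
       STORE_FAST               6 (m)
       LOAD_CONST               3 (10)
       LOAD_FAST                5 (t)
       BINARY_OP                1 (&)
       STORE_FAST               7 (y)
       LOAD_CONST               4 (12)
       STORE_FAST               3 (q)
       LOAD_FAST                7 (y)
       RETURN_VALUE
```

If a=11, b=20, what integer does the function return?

0

LOAD_FAST_LOAD_FAST a,b → push 11,20. Stack: [11, 20]
BINARY_OP + → 11 + 20 = 31. Stack: [31]
STORE_FAST s → s=31. Stack: []
LOAD_FAST_LOAD_FAST s,s → push 31,31. Stack: [31, 31]
BINARY_OP * → 31 * 31 = 961. Stack: [961]
STORE_FAST s → s=961. Stack: []
LOAD_FAST_LOAD_FAST s,s → push 961,961. Stack: [961, 961]
BINARY_OP & → 961 & 961 = 961. Stack: [961]
STORE_FAST q → q=961. Stack: []
LOAD_FAST_LOAD_FAST a,b → push 11,20. Stack: [11, 20]
BINARY_OP - → 11 - 20 = -9. Stack: [-9]
LOAD_CONST → push 3. Stack: [-9, 3]
BINARY_OP * → -9 * 3 = -27. Stack: [-27]
STORE_FAST z → z=-27. Stack: []
LOAD_FAST_LOAD_FAST q,b → push 961,20. Stack: [961, 20]
BINARY_OP * → 961 * 20 = 19220. Stack: [19220]
STORE_FAST t → t=19220. Stack: []
LOAD_FAST t → push 19220. Stack: [19220]
LOAD_CONST → push 4. Stack: [19220, 4]
BINARY_OP // → 19220 // 4 = 4805. Stack: [4805]
STORE_FAST m → m=4805. Stack: []
LOAD_CONST → push 10. Stack: [10]
LOAD_FAST t → push 19220. Stack: [10, 19220]
BINARY_OP & → 10 & 19220 = 0. Stack: [0]
STORE_FAST y → y=0. Stack: []
LOAD_CONST → push 12. Stack: [12]
STORE_FAST q → q=12. Stack: []
LOAD_FAST y → push 0. Stack: [0]
RETURN_VALUE → return 0.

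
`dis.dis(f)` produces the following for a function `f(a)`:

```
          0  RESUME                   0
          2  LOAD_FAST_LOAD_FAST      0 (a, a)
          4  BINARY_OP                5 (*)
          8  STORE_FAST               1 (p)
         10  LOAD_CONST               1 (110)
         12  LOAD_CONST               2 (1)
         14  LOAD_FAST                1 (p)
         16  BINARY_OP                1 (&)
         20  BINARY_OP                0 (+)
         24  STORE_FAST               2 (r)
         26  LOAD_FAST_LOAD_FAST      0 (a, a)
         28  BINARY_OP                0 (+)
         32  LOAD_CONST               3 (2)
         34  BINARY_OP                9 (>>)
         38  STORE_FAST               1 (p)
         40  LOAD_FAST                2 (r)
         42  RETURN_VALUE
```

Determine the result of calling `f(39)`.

111

LOAD_FAST_LOAD_FAST a,a → push 39,39. Stack: [39, 39]
BINARY_OP * → 39 * 39 = 1521. Stack: [1521]
STORE_FAST p → p=1521. Stack: []
LOAD_CONST → push 110. Stack: [110]
LOAD_CONST → push 1. Stack: [110, 1]
LOAD_FAST p → push 1521. Stack: [110, 1, 1521]
BINARY_OP & → 1 & 1521 = 1. Stack: [110, 1]
BINARY_OP + → 110 + 1 = 111. Stack: [111]
STORE_FAST r → r=111. Stack: []
LOAD_FAST_LOAD_FAST a,a → push 39,39. Stack: [39, 39]
BINARY_OP + → 39 + 39 = 78. Stack: [78]
LOAD_CONST → push 2. Stack: [78, 2]
BINARY_OP >> → 78 >> 2 = 19. Stack: [19]
STORE_FAST p → p=19. Stack: []
LOAD_FAST r → push 111. Stack: [111]
RETURN_VALUE → return 111.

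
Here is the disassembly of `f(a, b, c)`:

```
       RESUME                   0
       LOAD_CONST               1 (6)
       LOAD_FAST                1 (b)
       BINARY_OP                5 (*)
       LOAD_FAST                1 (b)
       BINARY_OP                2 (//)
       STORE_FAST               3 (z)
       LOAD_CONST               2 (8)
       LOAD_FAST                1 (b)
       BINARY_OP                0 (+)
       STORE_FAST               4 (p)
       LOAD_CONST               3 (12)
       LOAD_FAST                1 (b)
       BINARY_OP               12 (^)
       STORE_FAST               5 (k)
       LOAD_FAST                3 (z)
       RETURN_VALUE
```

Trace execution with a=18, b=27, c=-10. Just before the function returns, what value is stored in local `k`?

23

LOAD_CONST → push 6. Stack: [6]
LOAD_FAST b → push 27. Stack: [6, 27]
BINARY_OP * → 6 * 27 = 162. Stack: [162]
LOAD_FAST b → push 27. Stack: [162, 27]
BINARY_OP // → 162 // 27 = 6. Stack: [6]
STORE_FAST z → z=6. Stack: []
LOAD_CONST → push 8. Stack: [8]
LOAD_FAST b → push 27. Stack: [8, 27]
BINARY_OP + → 8 + 27 = 35. Stack: [35]
STORE_FAST p → p=35. Stack: []
LOAD_CONST → push 12. Stack: [12]
LOAD_FAST b → push 27. Stack: [12, 27]
BINARY_OP ^ → 12 ^ 27 = 23. Stack: [23]
STORE_FAST k → k=23. Stack: []
LOAD_FAST z → push 6. Stack: [6]
RETURN_VALUE → return 6.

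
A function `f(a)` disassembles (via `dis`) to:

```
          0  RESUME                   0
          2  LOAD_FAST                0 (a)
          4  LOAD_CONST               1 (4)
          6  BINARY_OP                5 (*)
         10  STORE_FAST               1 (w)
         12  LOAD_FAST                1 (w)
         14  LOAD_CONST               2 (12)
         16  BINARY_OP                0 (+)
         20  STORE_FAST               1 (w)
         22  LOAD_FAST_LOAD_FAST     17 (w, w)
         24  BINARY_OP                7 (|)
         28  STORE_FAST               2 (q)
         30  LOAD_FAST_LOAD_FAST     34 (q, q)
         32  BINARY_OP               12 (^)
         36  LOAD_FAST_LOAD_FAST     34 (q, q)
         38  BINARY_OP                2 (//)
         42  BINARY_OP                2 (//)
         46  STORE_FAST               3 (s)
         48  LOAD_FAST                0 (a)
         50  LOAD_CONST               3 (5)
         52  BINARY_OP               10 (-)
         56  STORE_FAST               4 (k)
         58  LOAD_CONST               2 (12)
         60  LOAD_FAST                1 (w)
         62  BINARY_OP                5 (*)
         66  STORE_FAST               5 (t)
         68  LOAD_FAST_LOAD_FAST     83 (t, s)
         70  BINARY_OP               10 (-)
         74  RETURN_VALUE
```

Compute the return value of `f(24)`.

1296

LOAD_FAST a → push 24. Stack: [24]
LOAD_CONST → push 4. Stack: [24, 4]
BINARY_OP * → 24 * 4 = 96. Stack: [96]
STORE_FAST w → w=96. Stack: []
LOAD_FAST w → push 96. Stack: [96]
LOAD_CONST → push 12. Stack: [96, 12]
BINARY_OP + → 96 + 12 = 108. Stack: [108]
STORE_FAST w → w=108. Stack: []
LOAD_FAST_LOAD_FAST w,w → push 108,108. Stack: [108, 108]
BINARY_OP | → 108 | 108 = 108. Stack: [108]
STORE_FAST q → q=108. Stack: []
LOAD_FAST_LOAD_FAST q,q → push 108,108. Stack: [108, 108]
BINARY_OP ^ → 108 ^ 108 = 0. Stack: [0]
LOAD_FAST_LOAD_FAST q,q → push 108,108. Stack: [0, 108, 108]
BINARY_OP // → 108 // 108 = 1. Stack: [0, 1]
BINARY_OP // → 0 // 1 = 0. Stack: [0]
STORE_FAST s → s=0. Stack: []
LOAD_FAST a → push 24. Stack: [24]
LOAD_CONST → push 5. Stack: [24, 5]
BINARY_OP - → 24 - 5 = 19. Stack: [19]
STORE_FAST k → k=19. Stack: []
LOAD_CONST → push 12. Stack: [12]
LOAD_FAST w → push 108. Stack: [12, 108]
BINARY_OP * → 12 * 108 = 1296. Stack: [1296]
STORE_FAST t → t=1296. Stack: []
LOAD_FAST_LOAD_FAST t,s → push 1296,0. Stack: [1296, 0]
BINARY_OP - → 1296 - 0 = 1296. Stack: [1296]
RETURN_VALUE → return 1296.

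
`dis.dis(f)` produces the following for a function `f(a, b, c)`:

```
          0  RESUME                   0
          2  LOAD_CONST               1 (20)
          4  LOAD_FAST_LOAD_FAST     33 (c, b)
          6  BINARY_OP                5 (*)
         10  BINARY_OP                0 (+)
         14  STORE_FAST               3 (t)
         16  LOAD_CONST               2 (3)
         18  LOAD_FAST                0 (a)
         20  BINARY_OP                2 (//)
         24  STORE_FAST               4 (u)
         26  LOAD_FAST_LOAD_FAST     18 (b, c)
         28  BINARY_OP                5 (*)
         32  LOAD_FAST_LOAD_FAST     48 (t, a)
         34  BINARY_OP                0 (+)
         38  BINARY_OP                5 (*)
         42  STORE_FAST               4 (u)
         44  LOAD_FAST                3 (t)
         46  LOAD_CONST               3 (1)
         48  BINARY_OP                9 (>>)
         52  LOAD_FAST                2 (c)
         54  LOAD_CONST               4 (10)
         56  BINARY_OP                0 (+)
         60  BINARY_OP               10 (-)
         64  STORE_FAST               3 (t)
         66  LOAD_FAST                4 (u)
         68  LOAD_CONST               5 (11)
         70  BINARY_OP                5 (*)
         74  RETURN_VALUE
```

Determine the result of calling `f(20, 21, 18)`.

1738044

LOAD_CONST → push 20. Stack: [20]
LOAD_FAST_LOAD_FAST c,b → push 18,21. Stack: [20, 18, 21]
BINARY_OP * → 18 * 21 = 378. Stack: [20, 378]
BINARY_OP + → 20 + 378 = 398. Stack: [398]
STORE_FAST t → t=398. Stack: []
LOAD_CONST → push 3. Stack: [3]
LOAD_FAST a → push 20. Stack: [3, 20]
BINARY_OP // → 3 // 20 = 0. Stack: [0]
STORE_FAST u → u=0. Stack: []
LOAD_FAST_LOAD_FAST b,c → push 21,18. Stack: [21, 18]
BINARY_OP * → 21 * 18 = 378. Stack: [378]
LOAD_FAST_LOAD_FAST t,a → push 398,20. Stack: [378, 398, 20]
BINARY_OP + → 398 + 20 = 418. Stack: [378, 418]
BINARY_OP * → 378 * 418 = 158004. Stack: [158004]
STORE_FAST u → u=158004. Stack: []
LOAD_FAST t → push 398. Stack: [398]
LOAD_CONST → push 1. Stack: [398, 1]
BINARY_OP >> → 398 >> 1 = 199. Stack: [199]
LOAD_FAST c → push 18. Stack: [199, 18]
LOAD_CONST → push 10. Stack: [199, 18, 10]
BINARY_OP + → 18 + 10 = 28. Stack: [199, 28]
BINARY_OP - → 199 - 28 = 171. Stack: [171]
STORE_FAST t → t=171. Stack: []
LOAD_FAST u → push 158004. Stack: [158004]
LOAD_CONST → push 11. Stack: [158004, 11]
BINARY_OP * → 158004 * 11 = 1738044. Stack: [1738044]
RETURN_VALUE → return 1738044.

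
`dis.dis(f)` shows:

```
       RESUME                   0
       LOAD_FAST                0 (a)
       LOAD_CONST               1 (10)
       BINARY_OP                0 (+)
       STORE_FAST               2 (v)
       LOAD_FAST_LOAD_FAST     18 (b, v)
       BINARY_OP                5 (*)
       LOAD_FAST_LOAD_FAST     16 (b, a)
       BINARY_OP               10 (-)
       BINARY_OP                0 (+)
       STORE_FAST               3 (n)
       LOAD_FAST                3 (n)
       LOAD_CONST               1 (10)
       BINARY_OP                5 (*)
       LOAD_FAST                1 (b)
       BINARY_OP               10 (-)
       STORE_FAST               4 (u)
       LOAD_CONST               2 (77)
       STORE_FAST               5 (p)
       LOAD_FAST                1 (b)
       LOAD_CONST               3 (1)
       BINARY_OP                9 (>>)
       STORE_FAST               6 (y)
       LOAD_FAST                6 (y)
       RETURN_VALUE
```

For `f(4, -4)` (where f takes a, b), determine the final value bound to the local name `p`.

77

LOAD_FAST a → push 4. Stack: [4]
LOAD_CONST → push 10. Stack: [4, 10]
BINARY_OP + → 4 + 10 = 14. Stack: [14]
STORE_FAST v → v=14. Stack: []
LOAD_FAST_LOAD_FAST b,v → push -4,14. Stack: [-4, 14]
BINARY_OP * → -4 * 14 = -56. Stack: [-56]
LOAD_FAST_LOAD_FAST b,a → push -4,4. Stack: [-56, -4, 4]
BINARY_OP - → -4 - 4 = -8. Stack: [-56, -8]
BINARY_OP + → -56 + -8 = -64. Stack: [-64]
STORE_FAST n → n=-64. Stack: []
LOAD_FAST n → push -64. Stack: [-64]
LOAD_CONST → push 10. Stack: [-64, 10]
BINARY_OP * → -64 * 10 = -640. Stack: [-640]
LOAD_FAST b → push -4. Stack: [-640, -4]
BINARY_OP - → -640 - -4 = -636. Stack: [-636]
STORE_FAST u → u=-636. Stack: []
LOAD_CONST → push 77. Stack: [77]
STORE_FAST p → p=77. Stack: []
LOAD_FAST b → push -4. Stack: [-4]
LOAD_CONST → push 1. Stack: [-4, 1]
BINARY_OP >> → -4 >> 1 = -2. Stack: [-2]
STORE_FAST y → y=-2. Stack: []
LOAD_FAST y → push -2. Stack: [-2]
RETURN_VALUE → return -2.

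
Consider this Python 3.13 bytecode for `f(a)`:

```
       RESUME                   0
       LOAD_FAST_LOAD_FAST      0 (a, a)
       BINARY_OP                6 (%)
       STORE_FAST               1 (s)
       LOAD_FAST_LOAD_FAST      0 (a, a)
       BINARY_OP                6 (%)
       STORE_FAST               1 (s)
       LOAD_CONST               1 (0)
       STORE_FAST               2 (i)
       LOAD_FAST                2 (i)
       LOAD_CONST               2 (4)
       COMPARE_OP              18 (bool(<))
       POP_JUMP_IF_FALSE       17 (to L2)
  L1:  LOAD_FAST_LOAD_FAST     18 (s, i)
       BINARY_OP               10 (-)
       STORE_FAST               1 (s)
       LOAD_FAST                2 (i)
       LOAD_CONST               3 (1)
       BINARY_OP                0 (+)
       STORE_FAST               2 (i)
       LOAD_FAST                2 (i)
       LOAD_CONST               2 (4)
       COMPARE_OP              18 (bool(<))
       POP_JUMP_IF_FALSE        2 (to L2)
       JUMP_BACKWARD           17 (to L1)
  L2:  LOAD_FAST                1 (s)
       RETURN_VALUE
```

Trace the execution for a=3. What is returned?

-6

LOAD_FAST_LOAD_FAST a,a → push 3,3. Stack: [3, 3]
BINARY_OP % → 3 % 3 = 0. Stack: [0]
STORE_FAST s → s=0. Stack: []
LOAD_FAST_LOAD_FAST a,a → push 3,3. Stack: [3, 3]
BINARY_OP % → 3 % 3 = 0. Stack: [0]
STORE_FAST s → s=0. Stack: []
LOAD_CONST → push 0. Stack: [0]
STORE_FAST i → i=0. Stack: []
LOAD_FAST i → push 0. Stack: [0]
LOAD_CONST → push 4. Stack: [0, 4]
COMPARE_OP bool(<) → 0 vs 4 = True. Stack: [True]
POP_JUMP_IF_FALSE → pop True; no jump. Stack: []
LOAD_FAST_LOAD_FAST s,i → push 0,0. Stack: [0, 0]
BINARY_OP - → 0 - 0 = 0. Stack: [0]
STORE_FAST s → s=0. Stack: []
LOAD_FAST i → push 0. Stack: [0]
LOAD_CONST → push 1. Stack: [0, 1]
BINARY_OP + → 0 + 1 = 1. Stack: [1]
STORE_FAST i → i=1. Stack: []
LOAD_FAST i → push 1. Stack: [1]
LOAD_CONST → push 4. Stack: [1, 4]
COMPARE_OP bool(<) → 1 vs 4 = True. Stack: [True]
POP_JUMP_IF_FALSE → pop True; no jump. Stack: []
LOAD_FAST_LOAD_FAST s,i → push 0,1. Stack: [0, 1]
BINARY_OP - → 0 - 1 = -1. Stack: [-1]
STORE_FAST s → s=-1. Stack: []
LOAD_FAST i → push 1. Stack: [1]
LOAD_CONST → push 1. Stack: [1, 1]
BINARY_OP + → 1 + 1 = 2. Stack: [2]
STORE_FAST i → i=2. Stack: []
LOAD_FAST i → push 2. Stack: [2]
LOAD_CONST → push 4. Stack: [2, 4]
COMPARE_OP bool(<) → 2 vs 4 = True. Stack: [True]
POP_JUMP_IF_FALSE → pop True; no jump. Stack: []
LOAD_FAST_LOAD_FAST s,i → push -1,2. Stack: [-1, 2]
BINARY_OP - → -1 - 2 = -3. Stack: [-3]
STORE_FAST s → s=-3. Stack: []
LOAD_FAST i → push 2. Stack: [2]
LOAD_CONST → push 1. Stack: [2, 1]
BINARY_OP + → 2 + 1 = 3. Stack: [3]
STORE_FAST i → i=3. Stack: []
LOAD_FAST i → push 3. Stack: [3]
LOAD_CONST → push 4. Stack: [3, 4]
COMPARE_OP bool(<) → 3 vs 4 = True. Stack: [True]
POP_JUMP_IF_FALSE → pop True; no jump. Stack: []
LOAD_FAST_LOAD_FAST s,i → push -3,3. Stack: [-3, 3]
BINARY_OP - → -3 - 3 = -6. Stack: [-6]
STORE_FAST s → s=-6. Stack: []
LOAD_FAST i → push 3. Stack: [3]
LOAD_CONST → push 1. Stack: [3, 1]
BINARY_OP + → 3 + 1 = 4. Stack: [4]
STORE_FAST i → i=4. Stack: []
LOAD_FAST i → push 4. Stack: [4]
LOAD_CONST → push 4. Stack: [4, 4]
COMPARE_OP bool(<) → 4 vs 4 = False. Stack: [False]
POP_JUMP_IF_FALSE → pop False; jump. Stack: []
LOAD_FAST s → push -6. Stack: [-6]
RETURN_VALUE → return -6.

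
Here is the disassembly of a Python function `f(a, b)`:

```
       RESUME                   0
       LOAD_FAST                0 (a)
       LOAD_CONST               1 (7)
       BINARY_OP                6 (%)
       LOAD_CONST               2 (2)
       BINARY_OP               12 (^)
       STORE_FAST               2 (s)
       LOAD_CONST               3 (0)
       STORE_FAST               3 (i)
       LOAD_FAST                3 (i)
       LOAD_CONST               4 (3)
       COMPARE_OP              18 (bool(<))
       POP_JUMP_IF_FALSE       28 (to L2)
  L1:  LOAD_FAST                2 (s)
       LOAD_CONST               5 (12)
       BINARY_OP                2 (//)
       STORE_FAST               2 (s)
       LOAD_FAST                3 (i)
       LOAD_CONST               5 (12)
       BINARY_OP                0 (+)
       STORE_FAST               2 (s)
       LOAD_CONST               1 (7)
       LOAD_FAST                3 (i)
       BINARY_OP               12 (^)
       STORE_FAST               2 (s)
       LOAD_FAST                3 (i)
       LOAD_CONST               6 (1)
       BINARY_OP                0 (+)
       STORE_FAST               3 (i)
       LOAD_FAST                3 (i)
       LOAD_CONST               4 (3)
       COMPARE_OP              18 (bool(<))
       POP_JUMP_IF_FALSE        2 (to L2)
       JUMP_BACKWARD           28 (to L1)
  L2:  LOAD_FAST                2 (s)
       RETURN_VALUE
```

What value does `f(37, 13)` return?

5

LOAD_FAST a → push 37
LOAD_CONST → push 7
BINARY_OP % → 37 % 7 = 2
LOAD_CONST → push 2
BINARY_OP ^ → 2 ^ 2 = 0
STORE_FAST s → s=0
LOAD_CONST → push 0
STORE_FAST i → i=0
LOAD_FAST i → push 0
LOAD_CONST → push 3
COMPARE_OP bool(<) → 0 vs 3 = True
POP_JUMP_IF_FALSE → pop True; no jump
LOAD_FAST s → push 0
LOAD_CONST → push 12
BINARY_OP // → 0 // 12 = 0
STORE_FAST s → s=0
LOAD_FAST i → push 0
LOAD_CONST → push 12
BINARY_OP + → 0 + 12 = 12
STORE_FAST s → s=12
LOAD_CONST → push 7
LOAD_FAST i → push 0
BINARY_OP ^ → 7 ^ 0 = 7
STORE_FAST s → s=7
LOAD_FAST i → push 0
LOAD_CONST → push 1
BINARY_OP + → 0 + 1 = 1
STORE_FAST i → i=1
LOAD_FAST i → push 1
LOAD_CONST → push 3
COMPARE_OP bool(<) → 1 vs 3 = True
POP_JUMP_IF_FALSE → pop True; no jump
LOAD_FAST s → push 7
LOAD_CONST → push 12
BINARY_OP // → 7 // 12 = 0
STORE_FAST s → s=0
LOAD_FAST i → push 1
LOAD_CONST → push 12
BINARY_OP + → 1 + 12 = 13
STORE_FAST s → s=13
LOAD_CONST → push 7
LOAD_FAST i → push 1
BINARY_OP ^ → 7 ^ 1 = 6
STORE_FAST s → s=6
LOAD_FAST i → push 1
LOAD_CONST → push 1
BINARY_OP + → 1 + 1 = 2
STORE_FAST i → i=2
LOAD_FAST i → push 2
LOAD_CONST → push 3
COMPARE_OP bool(<) → 2 vs 3 = True
POP_JUMP_IF_FALSE → pop True; no jump
LOAD_FAST s → push 6
LOAD_CONST → push 12
BINARY_OP // → 6 // 12 = 0
STORE_FAST s → s=0
LOAD_FAST i → push 2
LOAD_CONST → push 12
BINARY_OP + → 2 + 12 = 14
STORE_FAST s → s=14
LOAD_CONST → push 7
LOAD_FAST i → push 2
BINARY_OP ^ → 7 ^ 2 = 5
STORE_FAST s → s=5
LOAD_FAST i → push 2
LOAD_CONST → push 1
BINARY_OP + → 2 + 1 = 3
STORE_FAST i → i=3
LOAD_FAST i → push 3
LOAD_CONST → push 3
COMPARE_OP bool(<) → 3 vs 3 = False
POP_JUMP_IF_FALSE → pop False; jump
LOAD_FAST s → push 5
RETURN_VALUE → return 5.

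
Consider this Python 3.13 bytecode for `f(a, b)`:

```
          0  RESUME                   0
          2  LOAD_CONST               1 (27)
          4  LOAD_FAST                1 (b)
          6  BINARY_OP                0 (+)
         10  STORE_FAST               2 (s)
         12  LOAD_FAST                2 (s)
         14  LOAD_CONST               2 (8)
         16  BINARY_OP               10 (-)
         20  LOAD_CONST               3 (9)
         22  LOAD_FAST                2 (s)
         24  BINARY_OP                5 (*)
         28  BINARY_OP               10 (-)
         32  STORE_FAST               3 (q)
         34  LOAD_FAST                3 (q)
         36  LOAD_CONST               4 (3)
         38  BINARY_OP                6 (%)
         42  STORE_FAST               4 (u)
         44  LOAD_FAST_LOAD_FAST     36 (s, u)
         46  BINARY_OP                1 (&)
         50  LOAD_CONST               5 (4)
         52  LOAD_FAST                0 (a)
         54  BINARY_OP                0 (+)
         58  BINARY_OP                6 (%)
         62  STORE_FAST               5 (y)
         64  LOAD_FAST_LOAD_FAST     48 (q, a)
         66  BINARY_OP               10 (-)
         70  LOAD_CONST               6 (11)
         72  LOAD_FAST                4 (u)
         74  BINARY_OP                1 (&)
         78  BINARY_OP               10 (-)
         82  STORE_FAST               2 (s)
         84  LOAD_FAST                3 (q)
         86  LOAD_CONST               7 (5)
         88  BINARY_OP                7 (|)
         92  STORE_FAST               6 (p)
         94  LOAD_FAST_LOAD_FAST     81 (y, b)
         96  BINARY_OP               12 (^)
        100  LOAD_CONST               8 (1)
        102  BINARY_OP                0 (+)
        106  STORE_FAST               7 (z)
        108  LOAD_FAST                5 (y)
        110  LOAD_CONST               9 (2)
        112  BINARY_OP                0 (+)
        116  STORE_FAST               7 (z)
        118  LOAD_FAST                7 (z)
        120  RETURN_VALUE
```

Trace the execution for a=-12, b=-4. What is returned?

LOAD_CONST → push 27. Stack: [27]
LOAD_FAST b → push -4. Stack: [27, -4]
BINARY_OP + → 27 + -4 = 23. Stack: [23]
STORE_FAST s → s=23. Stack: []
LOAD_FAST s → push 23. Stack: [23]
LOAD_CONST → push 8. Stack: [23, 8]
BINARY_OP - → 23 - 8 = 15. Stack: [15]
LOAD_CONST → push 9. Stack: [15, 9]
LOAD_FAST s → push 23. Stack: [15, 9, 23]
BINARY_OP * → 9 * 23 = 207. Stack: [15, 207]
BINARY_OP - → 15 - 207 = -192. Stack: [-192]
STORE_FAST q → q=-192. Stack: []
LOAD_FAST q → push -192. Stack: [-192]
LOAD_CONST → push 3. Stack: [-192, 3]
BINARY_OP % → -192 % 3 = 0. Stack: [0]
STORE_FAST u → u=0. Stack: []
LOAD_FAST_LOAD_FAST s,u → push 23,0. Stack: [23, 0]
BINARY_OP & → 23 & 0 = 0. Stack: [0]
LOAD_CONST → push 4. Stack: [0, 4]
LOAD_FAST a → push -12. Stack: [0, 4, -12]
BINARY_OP + → 4 + -12 = -8. Stack: [0, -8]
BINARY_OP % → 0 % -8 = 0. Stack: [0]
STORE_FAST y → y=0. Stack: []
LOAD_FAST_LOAD_FAST q,a → push -192,-12. Stack: [-192, -12]
BINARY_OP - → -192 - -12 = -180. Stack: [-180]
LOAD_CONST → push 11. Stack: [-180, 11]
LOAD_FAST u → push 0. Stack: [-180, 11, 0]
BINARY_OP & → 11 & 0 = 0. Stack: [-180, 0]
BINARY_OP - → -180 - 0 = -180. Stack: [-180]
STORE_FAST s → s=-180. Stack: []
LOAD_FAST q → push -192. Stack: [-192]
LOAD_CONST → push 5. Stack: [-192, 5]
BINARY_OP | → -192 | 5 = -187. Stack: [-187]
STORE_FAST p → p=-187. Stack: []
LOAD_FAST_LOAD_FAST y,b → push 0,-4. Stack: [0, -4]
BINARY_OP ^ → 0 ^ -4 = -4. Stack: [-4]
LOAD_CONST → push 1. Stack: [-4, 1]
BINARY_OP + → -4 + 1 = -3. Stack: [-3]
STORE_FAST z → z=-3. Stack: []
LOAD_FAST y → push 0. Stack: [0]
LOAD_CONST → push 2. Stack: [0, 2]
BINARY_OP + → 0 + 2 = 2. Stack: [2]
STORE_FAST z → z=2. Stack: []
LOAD_FAST z → push 2. Stack: [2]
RETURN_VALUE → return 2.

2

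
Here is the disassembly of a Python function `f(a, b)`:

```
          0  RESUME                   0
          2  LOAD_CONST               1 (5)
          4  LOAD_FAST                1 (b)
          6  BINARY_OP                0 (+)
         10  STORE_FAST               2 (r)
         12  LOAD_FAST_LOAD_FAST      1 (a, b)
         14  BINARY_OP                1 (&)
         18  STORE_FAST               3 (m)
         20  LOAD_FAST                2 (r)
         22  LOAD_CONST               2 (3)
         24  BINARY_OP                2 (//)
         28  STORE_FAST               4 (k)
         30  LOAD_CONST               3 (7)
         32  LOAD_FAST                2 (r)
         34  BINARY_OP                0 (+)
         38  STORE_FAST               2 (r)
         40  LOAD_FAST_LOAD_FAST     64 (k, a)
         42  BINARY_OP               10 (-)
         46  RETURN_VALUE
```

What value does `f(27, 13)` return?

-21

LOAD_CONST → push 5. Stack: [5]
LOAD_FAST b → push 13. Stack: [5, 13]
BINARY_OP + → 5 + 13 = 18. Stack: [18]
STORE_FAST r → r=18. Stack: []
LOAD_FAST_LOAD_FAST a,b → push 27,13. Stack: [27, 13]
BINARY_OP & → 27 & 13 = 9. Stack: [9]
STORE_FAST m → m=9. Stack: []
LOAD_FAST r → push 18. Stack: [18]
LOAD_CONST → push 3. Stack: [18, 3]
BINARY_OP // → 18 // 3 = 6. Stack: [6]
STORE_FAST k → k=6. Stack: []
LOAD_CONST → push 7. Stack: [7]
LOAD_FAST r → push 18. Stack: [7, 18]
BINARY_OP + → 7 + 18 = 25. Stack: [25]
STORE_FAST r → r=25. Stack: []
LOAD_FAST_LOAD_FAST k,a → push 6,27. Stack: [6, 27]
BINARY_OP - → 6 - 27 = -21. Stack: [-21]
RETURN_VALUE → return -21.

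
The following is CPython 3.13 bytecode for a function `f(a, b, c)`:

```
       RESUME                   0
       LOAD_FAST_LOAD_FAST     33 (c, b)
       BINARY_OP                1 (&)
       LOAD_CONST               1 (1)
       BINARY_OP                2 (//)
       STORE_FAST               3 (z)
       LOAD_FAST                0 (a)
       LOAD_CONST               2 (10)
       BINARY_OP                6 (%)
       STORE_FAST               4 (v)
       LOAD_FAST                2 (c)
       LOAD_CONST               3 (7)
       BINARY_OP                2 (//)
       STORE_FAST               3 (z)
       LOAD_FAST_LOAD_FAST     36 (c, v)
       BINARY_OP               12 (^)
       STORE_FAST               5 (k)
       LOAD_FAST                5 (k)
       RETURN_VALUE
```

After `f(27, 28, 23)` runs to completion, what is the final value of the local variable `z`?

LOAD_FAST_LOAD_FAST c,b → push 23,28. Stack: [23, 28]
BINARY_OP & → 23 & 28 = 20. Stack: [20]
LOAD_CONST → push 1. Stack: [20, 1]
BINARY_OP // → 20 // 1 = 20. Stack: [20]
STORE_FAST z → z=20. Stack: []
LOAD_FAST a → push 27. Stack: [27]
LOAD_CONST → push 10. Stack: [27, 10]
BINARY_OP % → 27 % 10 = 7. Stack: [7]
STORE_FAST v → v=7. Stack: []
LOAD_FAST c → push 23. Stack: [23]
LOAD_CONST → push 7. Stack: [23, 7]
BINARY_OP // → 23 // 7 = 3. Stack: [3]
STORE_FAST z → z=3. Stack: []
LOAD_FAST_LOAD_FAST c,v → push 23,7. Stack: [23, 7]
BINARY_OP ^ → 23 ^ 7 = 16. Stack: [16]
STORE_FAST k → k=16. Stack: []
LOAD_FAST k → push 16. Stack: [16]
RETURN_VALUE → return 16.

3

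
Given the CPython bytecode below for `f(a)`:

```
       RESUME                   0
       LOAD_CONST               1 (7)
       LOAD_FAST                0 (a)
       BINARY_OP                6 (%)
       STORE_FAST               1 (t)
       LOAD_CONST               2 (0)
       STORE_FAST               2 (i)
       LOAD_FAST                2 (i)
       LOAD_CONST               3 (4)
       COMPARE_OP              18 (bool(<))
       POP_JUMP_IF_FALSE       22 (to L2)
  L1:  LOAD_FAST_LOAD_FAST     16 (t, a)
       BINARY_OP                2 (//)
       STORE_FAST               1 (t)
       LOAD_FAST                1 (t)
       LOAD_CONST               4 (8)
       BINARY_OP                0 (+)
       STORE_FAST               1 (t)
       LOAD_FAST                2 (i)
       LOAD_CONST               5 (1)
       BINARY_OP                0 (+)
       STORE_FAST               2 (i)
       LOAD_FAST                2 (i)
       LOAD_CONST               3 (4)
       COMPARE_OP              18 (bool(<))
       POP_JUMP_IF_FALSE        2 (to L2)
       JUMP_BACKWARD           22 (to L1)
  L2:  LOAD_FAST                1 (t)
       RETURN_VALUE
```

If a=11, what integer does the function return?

LOAD_CONST → push 7
LOAD_FAST a → push 11
BINARY_OP % → 7 % 11 = 7
STORE_FAST t → t=7
LOAD_CONST → push 0
STORE_FAST i → i=0
LOAD_FAST i → push 0
LOAD_CONST → push 4
COMPARE_OP bool(<) → 0 vs 4 = True
POP_JUMP_IF_FALSE → pop True; no jump
LOAD_FAST_LOAD_FAST t,a → push 7,11
BINARY_OP // → 7 // 11 = 0
STORE_FAST t → t=0
LOAD_FAST t → push 0
LOAD_CONST → push 8
BINARY_OP + → 0 + 8 = 8
STORE_FAST t → t=8
LOAD_FAST i → push 0
LOAD_CONST → push 1
BINARY_OP + → 0 + 1 = 1
STORE_FAST i → i=1
LOAD_FAST i → push 1
LOAD_CONST → push 4
COMPARE_OP bool(<) → 1 vs 4 = True
POP_JUMP_IF_FALSE → pop True; no jump
LOAD_FAST_LOAD_FAST t,a → push 8,11
BINARY_OP // → 8 // 11 = 0
STORE_FAST t → t=0
LOAD_FAST t → push 0
LOAD_CONST → push 8
BINARY_OP + → 0 + 8 = 8
STORE_FAST t → t=8
LOAD_FAST i → push 1
LOAD_CONST → push 1
BINARY_OP + → 1 + 1 = 2
STORE_FAST i → i=2
LOAD_FAST i → push 2
LOAD_CONST → push 4
COMPARE_OP bool(<) → 2 vs 4 = True
POP_JUMP_IF_FALSE → pop True; no jump
LOAD_FAST_LOAD_FAST t,a → push 8,11
BINARY_OP // → 8 // 11 = 0
STORE_FAST t → t=0
LOAD_FAST t → push 0
LOAD_CONST → push 8
BINARY_OP + → 0 + 8 = 8
STORE_FAST t → t=8
LOAD_FAST i → push 2
LOAD_CONST → push 1
BINARY_OP + → 2 + 1 = 3
STORE_FAST i → i=3
LOAD_FAST i → push 3
LOAD_CONST → push 4
COMPARE_OP bool(<) → 3 vs 4 = True
POP_JUMP_IF_FALSE → pop True; no jump
LOAD_FAST_LOAD_FAST t,a → push 8,11
BINARY_OP // → 8 // 11 = 0
STORE_FAST t → t=0
LOAD_FAST t → push 0
LOAD_CONST → push 8
BINARY_OP + → 0 + 8 = 8
STORE_FAST t → t=8
LOAD_FAST i → push 3
LOAD_CONST → push 1
BINARY_OP + → 3 + 1 = 4
STORE_FAST i → i=4
LOAD_FAST i → push 4
LOAD_CONST → push 4
COMPARE_OP bool(<) → 4 vs 4 = False
POP_JUMP_IF_FALSE → pop False; jump
LOAD_FAST t → push 8
RETURN_VALUE → return 8.

8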